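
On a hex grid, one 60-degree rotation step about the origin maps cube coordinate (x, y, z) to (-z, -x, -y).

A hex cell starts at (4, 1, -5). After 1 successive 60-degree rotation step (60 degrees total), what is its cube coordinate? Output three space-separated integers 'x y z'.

Start: (4, 1, -5)
Step 1: (4, 1, -5) -> (-(-5), -(4), -(1)) = (5, -4, -1)

Answer: 5 -4 -1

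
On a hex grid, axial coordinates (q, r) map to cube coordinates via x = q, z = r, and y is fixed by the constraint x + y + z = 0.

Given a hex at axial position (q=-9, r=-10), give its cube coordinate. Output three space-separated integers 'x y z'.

x = q = -9
z = r = -10
y = -x - z = -(-9) - (-10) = 19

Answer: -9 19 -10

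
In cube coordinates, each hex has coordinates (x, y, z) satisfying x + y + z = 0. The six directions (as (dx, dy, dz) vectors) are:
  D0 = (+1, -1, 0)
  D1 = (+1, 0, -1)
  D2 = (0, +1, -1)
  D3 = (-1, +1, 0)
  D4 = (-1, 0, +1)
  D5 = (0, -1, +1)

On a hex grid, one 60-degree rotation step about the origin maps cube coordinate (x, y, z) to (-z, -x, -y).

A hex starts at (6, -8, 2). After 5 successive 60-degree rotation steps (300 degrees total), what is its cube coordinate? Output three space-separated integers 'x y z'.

Answer: 8 -2 -6

Derivation:
Start: (6, -8, 2)
Step 1: (6, -8, 2) -> (-(2), -(6), -(-8)) = (-2, -6, 8)
Step 2: (-2, -6, 8) -> (-(8), -(-2), -(-6)) = (-8, 2, 6)
Step 3: (-8, 2, 6) -> (-(6), -(-8), -(2)) = (-6, 8, -2)
Step 4: (-6, 8, -2) -> (-(-2), -(-6), -(8)) = (2, 6, -8)
Step 5: (2, 6, -8) -> (-(-8), -(2), -(6)) = (8, -2, -6)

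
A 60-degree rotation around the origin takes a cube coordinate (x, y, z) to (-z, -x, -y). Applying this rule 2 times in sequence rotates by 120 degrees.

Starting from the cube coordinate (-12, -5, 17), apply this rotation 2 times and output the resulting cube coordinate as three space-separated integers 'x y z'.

Start: (-12, -5, 17)
Step 1: (-12, -5, 17) -> (-(17), -(-12), -(-5)) = (-17, 12, 5)
Step 2: (-17, 12, 5) -> (-(5), -(-17), -(12)) = (-5, 17, -12)

Answer: -5 17 -12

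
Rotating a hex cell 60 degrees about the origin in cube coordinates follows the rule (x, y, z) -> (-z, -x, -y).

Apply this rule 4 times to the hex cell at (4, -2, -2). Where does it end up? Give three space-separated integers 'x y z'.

Start: (4, -2, -2)
Step 1: (4, -2, -2) -> (-(-2), -(4), -(-2)) = (2, -4, 2)
Step 2: (2, -4, 2) -> (-(2), -(2), -(-4)) = (-2, -2, 4)
Step 3: (-2, -2, 4) -> (-(4), -(-2), -(-2)) = (-4, 2, 2)
Step 4: (-4, 2, 2) -> (-(2), -(-4), -(2)) = (-2, 4, -2)

Answer: -2 4 -2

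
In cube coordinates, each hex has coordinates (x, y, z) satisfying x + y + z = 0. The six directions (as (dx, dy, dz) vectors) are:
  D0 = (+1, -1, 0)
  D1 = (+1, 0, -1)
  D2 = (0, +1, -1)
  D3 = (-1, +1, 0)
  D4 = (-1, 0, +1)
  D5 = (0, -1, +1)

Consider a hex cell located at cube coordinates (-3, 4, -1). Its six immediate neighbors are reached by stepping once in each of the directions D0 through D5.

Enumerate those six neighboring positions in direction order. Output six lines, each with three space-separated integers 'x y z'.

Center: (-3, 4, -1). Add each direction:
  D0: (-3, 4, -1) + (1, -1, 0) = (-2, 3, -1)
  D1: (-3, 4, -1) + (1, 0, -1) = (-2, 4, -2)
  D2: (-3, 4, -1) + (0, 1, -1) = (-3, 5, -2)
  D3: (-3, 4, -1) + (-1, 1, 0) = (-4, 5, -1)
  D4: (-3, 4, -1) + (-1, 0, 1) = (-4, 4, 0)
  D5: (-3, 4, -1) + (0, -1, 1) = (-3, 3, 0)

Answer: -2 3 -1
-2 4 -2
-3 5 -2
-4 5 -1
-4 4 0
-3 3 0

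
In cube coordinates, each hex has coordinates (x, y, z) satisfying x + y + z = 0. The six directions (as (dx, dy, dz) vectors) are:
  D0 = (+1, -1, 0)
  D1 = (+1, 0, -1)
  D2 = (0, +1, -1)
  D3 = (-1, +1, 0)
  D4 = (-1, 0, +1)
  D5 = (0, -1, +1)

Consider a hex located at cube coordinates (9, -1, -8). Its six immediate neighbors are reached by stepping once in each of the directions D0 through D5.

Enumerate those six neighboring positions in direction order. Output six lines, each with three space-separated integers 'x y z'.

Answer: 10 -2 -8
10 -1 -9
9 0 -9
8 0 -8
8 -1 -7
9 -2 -7

Derivation:
Center: (9, -1, -8). Add each direction:
  D0: (9, -1, -8) + (1, -1, 0) = (10, -2, -8)
  D1: (9, -1, -8) + (1, 0, -1) = (10, -1, -9)
  D2: (9, -1, -8) + (0, 1, -1) = (9, 0, -9)
  D3: (9, -1, -8) + (-1, 1, 0) = (8, 0, -8)
  D4: (9, -1, -8) + (-1, 0, 1) = (8, -1, -7)
  D5: (9, -1, -8) + (0, -1, 1) = (9, -2, -7)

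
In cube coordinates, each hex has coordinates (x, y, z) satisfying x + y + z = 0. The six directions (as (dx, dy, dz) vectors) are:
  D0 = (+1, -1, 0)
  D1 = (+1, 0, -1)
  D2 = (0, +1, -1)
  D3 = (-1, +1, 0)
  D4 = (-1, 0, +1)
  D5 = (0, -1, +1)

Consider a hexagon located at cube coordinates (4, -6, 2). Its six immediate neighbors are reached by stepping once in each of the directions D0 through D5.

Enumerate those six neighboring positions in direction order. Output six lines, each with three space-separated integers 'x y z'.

Answer: 5 -7 2
5 -6 1
4 -5 1
3 -5 2
3 -6 3
4 -7 3

Derivation:
Center: (4, -6, 2). Add each direction:
  D0: (4, -6, 2) + (1, -1, 0) = (5, -7, 2)
  D1: (4, -6, 2) + (1, 0, -1) = (5, -6, 1)
  D2: (4, -6, 2) + (0, 1, -1) = (4, -5, 1)
  D3: (4, -6, 2) + (-1, 1, 0) = (3, -5, 2)
  D4: (4, -6, 2) + (-1, 0, 1) = (3, -6, 3)
  D5: (4, -6, 2) + (0, -1, 1) = (4, -7, 3)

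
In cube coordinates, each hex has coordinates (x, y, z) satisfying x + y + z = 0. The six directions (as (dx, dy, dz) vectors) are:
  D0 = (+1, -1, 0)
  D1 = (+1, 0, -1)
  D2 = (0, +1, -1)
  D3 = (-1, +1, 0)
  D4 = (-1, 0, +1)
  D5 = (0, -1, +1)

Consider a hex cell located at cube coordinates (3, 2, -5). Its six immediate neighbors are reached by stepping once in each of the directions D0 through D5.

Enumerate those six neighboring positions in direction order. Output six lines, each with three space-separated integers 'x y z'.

Answer: 4 1 -5
4 2 -6
3 3 -6
2 3 -5
2 2 -4
3 1 -4

Derivation:
Center: (3, 2, -5). Add each direction:
  D0: (3, 2, -5) + (1, -1, 0) = (4, 1, -5)
  D1: (3, 2, -5) + (1, 0, -1) = (4, 2, -6)
  D2: (3, 2, -5) + (0, 1, -1) = (3, 3, -6)
  D3: (3, 2, -5) + (-1, 1, 0) = (2, 3, -5)
  D4: (3, 2, -5) + (-1, 0, 1) = (2, 2, -4)
  D5: (3, 2, -5) + (0, -1, 1) = (3, 1, -4)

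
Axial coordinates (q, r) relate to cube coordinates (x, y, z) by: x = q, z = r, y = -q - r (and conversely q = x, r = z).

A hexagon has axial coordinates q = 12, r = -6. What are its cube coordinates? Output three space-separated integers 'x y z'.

x = q = 12
z = r = -6
y = -x - z = -(12) - (-6) = -6

Answer: 12 -6 -6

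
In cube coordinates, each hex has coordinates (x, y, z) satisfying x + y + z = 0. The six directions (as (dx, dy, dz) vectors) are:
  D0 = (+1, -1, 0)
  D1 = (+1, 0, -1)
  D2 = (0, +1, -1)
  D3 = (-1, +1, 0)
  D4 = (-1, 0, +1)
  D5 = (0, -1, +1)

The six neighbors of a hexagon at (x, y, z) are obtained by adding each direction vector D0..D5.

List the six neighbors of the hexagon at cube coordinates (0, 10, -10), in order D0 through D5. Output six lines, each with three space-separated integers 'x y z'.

Center: (0, 10, -10). Add each direction:
  D0: (0, 10, -10) + (1, -1, 0) = (1, 9, -10)
  D1: (0, 10, -10) + (1, 0, -1) = (1, 10, -11)
  D2: (0, 10, -10) + (0, 1, -1) = (0, 11, -11)
  D3: (0, 10, -10) + (-1, 1, 0) = (-1, 11, -10)
  D4: (0, 10, -10) + (-1, 0, 1) = (-1, 10, -9)
  D5: (0, 10, -10) + (0, -1, 1) = (0, 9, -9)

Answer: 1 9 -10
1 10 -11
0 11 -11
-1 11 -10
-1 10 -9
0 9 -9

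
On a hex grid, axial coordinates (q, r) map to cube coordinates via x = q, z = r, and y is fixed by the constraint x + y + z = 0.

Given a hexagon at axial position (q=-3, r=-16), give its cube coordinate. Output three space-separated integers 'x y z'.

Answer: -3 19 -16

Derivation:
x = q = -3
z = r = -16
y = -x - z = -(-3) - (-16) = 19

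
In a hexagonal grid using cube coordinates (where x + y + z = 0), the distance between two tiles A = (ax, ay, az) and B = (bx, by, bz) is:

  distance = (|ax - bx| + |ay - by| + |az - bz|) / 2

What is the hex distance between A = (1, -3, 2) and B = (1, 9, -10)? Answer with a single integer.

|ax - bx| = |1 - 1| = 0
|ay - by| = |-3 - 9| = 12
|az - bz| = |2 - (-10)| = 12
distance = (0 + 12 + 12) / 2 = 24 / 2 = 12

Answer: 12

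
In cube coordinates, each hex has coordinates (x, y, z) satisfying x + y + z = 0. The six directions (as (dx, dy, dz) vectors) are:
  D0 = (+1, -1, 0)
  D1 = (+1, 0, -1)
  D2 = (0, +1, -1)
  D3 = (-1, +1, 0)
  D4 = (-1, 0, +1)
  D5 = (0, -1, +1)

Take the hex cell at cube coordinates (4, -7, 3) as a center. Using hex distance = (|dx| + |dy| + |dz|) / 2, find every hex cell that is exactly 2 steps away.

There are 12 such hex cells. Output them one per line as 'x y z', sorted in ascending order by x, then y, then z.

Walk ring at distance 2 from (4, -7, 3):
Start at center + D4*2 = (2, -7, 5)
  hex 0: (2, -7, 5)
  hex 1: (3, -8, 5)
  hex 2: (4, -9, 5)
  hex 3: (5, -9, 4)
  hex 4: (6, -9, 3)
  hex 5: (6, -8, 2)
  hex 6: (6, -7, 1)
  hex 7: (5, -6, 1)
  hex 8: (4, -5, 1)
  hex 9: (3, -5, 2)
  hex 10: (2, -5, 3)
  hex 11: (2, -6, 4)
Sorted: 12 hexes.

Answer: 2 -7 5
2 -6 4
2 -5 3
3 -8 5
3 -5 2
4 -9 5
4 -5 1
5 -9 4
5 -6 1
6 -9 3
6 -8 2
6 -7 1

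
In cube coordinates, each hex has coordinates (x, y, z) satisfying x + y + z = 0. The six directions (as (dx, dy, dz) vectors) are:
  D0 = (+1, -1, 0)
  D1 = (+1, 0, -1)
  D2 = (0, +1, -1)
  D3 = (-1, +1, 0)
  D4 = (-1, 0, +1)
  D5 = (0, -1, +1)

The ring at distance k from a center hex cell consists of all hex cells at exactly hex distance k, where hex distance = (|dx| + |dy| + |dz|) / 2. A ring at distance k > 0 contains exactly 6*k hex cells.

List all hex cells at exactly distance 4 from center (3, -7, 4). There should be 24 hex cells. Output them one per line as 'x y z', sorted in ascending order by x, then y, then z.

Walk ring at distance 4 from (3, -7, 4):
Start at center + D4*4 = (-1, -7, 8)
  hex 0: (-1, -7, 8)
  hex 1: (0, -8, 8)
  hex 2: (1, -9, 8)
  hex 3: (2, -10, 8)
  hex 4: (3, -11, 8)
  hex 5: (4, -11, 7)
  hex 6: (5, -11, 6)
  hex 7: (6, -11, 5)
  hex 8: (7, -11, 4)
  hex 9: (7, -10, 3)
  hex 10: (7, -9, 2)
  hex 11: (7, -8, 1)
  hex 12: (7, -7, 0)
  hex 13: (6, -6, 0)
  hex 14: (5, -5, 0)
  hex 15: (4, -4, 0)
  hex 16: (3, -3, 0)
  hex 17: (2, -3, 1)
  hex 18: (1, -3, 2)
  hex 19: (0, -3, 3)
  hex 20: (-1, -3, 4)
  hex 21: (-1, -4, 5)
  hex 22: (-1, -5, 6)
  hex 23: (-1, -6, 7)
Sorted: 24 hexes.

Answer: -1 -7 8
-1 -6 7
-1 -5 6
-1 -4 5
-1 -3 4
0 -8 8
0 -3 3
1 -9 8
1 -3 2
2 -10 8
2 -3 1
3 -11 8
3 -3 0
4 -11 7
4 -4 0
5 -11 6
5 -5 0
6 -11 5
6 -6 0
7 -11 4
7 -10 3
7 -9 2
7 -8 1
7 -7 0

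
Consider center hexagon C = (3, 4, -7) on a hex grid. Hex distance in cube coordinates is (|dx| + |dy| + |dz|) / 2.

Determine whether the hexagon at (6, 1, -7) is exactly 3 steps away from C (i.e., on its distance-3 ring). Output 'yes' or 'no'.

|px - cx| = |6 - 3| = 3
|py - cy| = |1 - 4| = 3
|pz - cz| = |-7 - (-7)| = 0
distance = (3+3+0)/2 = 6/2 = 3
radius = 3; distance == radius -> yes

Answer: yes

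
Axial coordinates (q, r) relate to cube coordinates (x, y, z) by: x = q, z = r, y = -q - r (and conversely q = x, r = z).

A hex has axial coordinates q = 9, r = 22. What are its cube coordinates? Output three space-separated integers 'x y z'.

Answer: 9 -31 22

Derivation:
x = q = 9
z = r = 22
y = -x - z = -(9) - (22) = -31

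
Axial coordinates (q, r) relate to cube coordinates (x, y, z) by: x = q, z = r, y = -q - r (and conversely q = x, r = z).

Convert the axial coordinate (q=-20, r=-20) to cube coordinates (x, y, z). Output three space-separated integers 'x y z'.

Answer: -20 40 -20

Derivation:
x = q = -20
z = r = -20
y = -x - z = -(-20) - (-20) = 40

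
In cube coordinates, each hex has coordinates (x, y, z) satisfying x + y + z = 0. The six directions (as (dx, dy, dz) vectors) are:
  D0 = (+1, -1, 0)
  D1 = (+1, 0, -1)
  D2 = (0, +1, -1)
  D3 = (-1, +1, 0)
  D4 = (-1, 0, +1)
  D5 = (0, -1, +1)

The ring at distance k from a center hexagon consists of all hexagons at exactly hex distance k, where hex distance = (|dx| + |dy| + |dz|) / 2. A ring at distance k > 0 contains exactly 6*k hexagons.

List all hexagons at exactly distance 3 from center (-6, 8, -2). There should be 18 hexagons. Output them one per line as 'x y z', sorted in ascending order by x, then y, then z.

Walk ring at distance 3 from (-6, 8, -2):
Start at center + D4*3 = (-9, 8, 1)
  hex 0: (-9, 8, 1)
  hex 1: (-8, 7, 1)
  hex 2: (-7, 6, 1)
  hex 3: (-6, 5, 1)
  hex 4: (-5, 5, 0)
  hex 5: (-4, 5, -1)
  hex 6: (-3, 5, -2)
  hex 7: (-3, 6, -3)
  hex 8: (-3, 7, -4)
  hex 9: (-3, 8, -5)
  hex 10: (-4, 9, -5)
  hex 11: (-5, 10, -5)
  hex 12: (-6, 11, -5)
  hex 13: (-7, 11, -4)
  hex 14: (-8, 11, -3)
  hex 15: (-9, 11, -2)
  hex 16: (-9, 10, -1)
  hex 17: (-9, 9, 0)
Sorted: 18 hexes.

Answer: -9 8 1
-9 9 0
-9 10 -1
-9 11 -2
-8 7 1
-8 11 -3
-7 6 1
-7 11 -4
-6 5 1
-6 11 -5
-5 5 0
-5 10 -5
-4 5 -1
-4 9 -5
-3 5 -2
-3 6 -3
-3 7 -4
-3 8 -5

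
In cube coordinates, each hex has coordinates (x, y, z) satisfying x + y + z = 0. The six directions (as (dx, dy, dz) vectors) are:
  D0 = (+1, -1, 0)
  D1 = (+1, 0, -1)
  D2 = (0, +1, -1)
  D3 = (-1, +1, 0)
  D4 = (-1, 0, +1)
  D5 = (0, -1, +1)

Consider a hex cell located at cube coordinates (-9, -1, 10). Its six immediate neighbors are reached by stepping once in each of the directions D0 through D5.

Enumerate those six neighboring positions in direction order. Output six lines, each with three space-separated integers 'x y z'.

Answer: -8 -2 10
-8 -1 9
-9 0 9
-10 0 10
-10 -1 11
-9 -2 11

Derivation:
Center: (-9, -1, 10). Add each direction:
  D0: (-9, -1, 10) + (1, -1, 0) = (-8, -2, 10)
  D1: (-9, -1, 10) + (1, 0, -1) = (-8, -1, 9)
  D2: (-9, -1, 10) + (0, 1, -1) = (-9, 0, 9)
  D3: (-9, -1, 10) + (-1, 1, 0) = (-10, 0, 10)
  D4: (-9, -1, 10) + (-1, 0, 1) = (-10, -1, 11)
  D5: (-9, -1, 10) + (0, -1, 1) = (-9, -2, 11)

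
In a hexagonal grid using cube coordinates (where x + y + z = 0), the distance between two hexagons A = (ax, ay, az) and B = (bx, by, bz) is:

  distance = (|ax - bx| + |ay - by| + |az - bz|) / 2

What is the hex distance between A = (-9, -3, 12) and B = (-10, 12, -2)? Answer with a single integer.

Answer: 15

Derivation:
|ax - bx| = |-9 - (-10)| = 1
|ay - by| = |-3 - 12| = 15
|az - bz| = |12 - (-2)| = 14
distance = (1 + 15 + 14) / 2 = 30 / 2 = 15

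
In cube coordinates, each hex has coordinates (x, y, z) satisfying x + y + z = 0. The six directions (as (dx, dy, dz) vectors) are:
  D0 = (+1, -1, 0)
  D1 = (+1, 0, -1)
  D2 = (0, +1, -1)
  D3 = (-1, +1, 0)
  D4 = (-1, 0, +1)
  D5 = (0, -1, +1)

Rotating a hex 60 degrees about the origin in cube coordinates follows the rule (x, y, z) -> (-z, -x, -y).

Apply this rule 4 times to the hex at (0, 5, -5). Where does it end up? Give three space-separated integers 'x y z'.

Start: (0, 5, -5)
Step 1: (0, 5, -5) -> (-(-5), -(0), -(5)) = (5, 0, -5)
Step 2: (5, 0, -5) -> (-(-5), -(5), -(0)) = (5, -5, 0)
Step 3: (5, -5, 0) -> (-(0), -(5), -(-5)) = (0, -5, 5)
Step 4: (0, -5, 5) -> (-(5), -(0), -(-5)) = (-5, 0, 5)

Answer: -5 0 5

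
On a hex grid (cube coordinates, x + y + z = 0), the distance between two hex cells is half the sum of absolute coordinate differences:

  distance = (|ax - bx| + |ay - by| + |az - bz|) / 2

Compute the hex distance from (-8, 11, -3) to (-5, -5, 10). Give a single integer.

|ax - bx| = |-8 - (-5)| = 3
|ay - by| = |11 - (-5)| = 16
|az - bz| = |-3 - 10| = 13
distance = (3 + 16 + 13) / 2 = 32 / 2 = 16

Answer: 16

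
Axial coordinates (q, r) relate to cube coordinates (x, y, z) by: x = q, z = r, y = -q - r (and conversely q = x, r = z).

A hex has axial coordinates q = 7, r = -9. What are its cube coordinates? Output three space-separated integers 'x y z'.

x = q = 7
z = r = -9
y = -x - z = -(7) - (-9) = 2

Answer: 7 2 -9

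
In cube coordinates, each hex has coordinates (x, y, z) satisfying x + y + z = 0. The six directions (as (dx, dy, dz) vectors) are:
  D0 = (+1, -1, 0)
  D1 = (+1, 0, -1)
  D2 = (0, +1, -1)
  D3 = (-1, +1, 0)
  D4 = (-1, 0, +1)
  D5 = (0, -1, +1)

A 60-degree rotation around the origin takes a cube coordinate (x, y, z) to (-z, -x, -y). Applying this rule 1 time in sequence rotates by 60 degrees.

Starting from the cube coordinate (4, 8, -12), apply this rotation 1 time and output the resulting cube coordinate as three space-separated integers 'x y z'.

Answer: 12 -4 -8

Derivation:
Start: (4, 8, -12)
Step 1: (4, 8, -12) -> (-(-12), -(4), -(8)) = (12, -4, -8)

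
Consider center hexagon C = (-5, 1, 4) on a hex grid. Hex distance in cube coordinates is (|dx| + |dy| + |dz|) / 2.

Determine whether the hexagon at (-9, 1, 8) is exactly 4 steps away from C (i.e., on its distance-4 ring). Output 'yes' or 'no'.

|px - cx| = |-9 - (-5)| = 4
|py - cy| = |1 - 1| = 0
|pz - cz| = |8 - 4| = 4
distance = (4+0+4)/2 = 8/2 = 4
radius = 4; distance == radius -> yes

Answer: yes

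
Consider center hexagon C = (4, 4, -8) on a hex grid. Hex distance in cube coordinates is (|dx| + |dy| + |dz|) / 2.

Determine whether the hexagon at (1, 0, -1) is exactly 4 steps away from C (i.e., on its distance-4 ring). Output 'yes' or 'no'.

Answer: no

Derivation:
|px - cx| = |1 - 4| = 3
|py - cy| = |0 - 4| = 4
|pz - cz| = |-1 - (-8)| = 7
distance = (3+4+7)/2 = 14/2 = 7
radius = 4; distance != radius -> no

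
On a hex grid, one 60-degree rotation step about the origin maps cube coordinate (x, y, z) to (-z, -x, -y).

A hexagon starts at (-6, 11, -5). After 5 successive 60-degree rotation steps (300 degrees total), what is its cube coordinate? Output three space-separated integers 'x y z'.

Start: (-6, 11, -5)
Step 1: (-6, 11, -5) -> (-(-5), -(-6), -(11)) = (5, 6, -11)
Step 2: (5, 6, -11) -> (-(-11), -(5), -(6)) = (11, -5, -6)
Step 3: (11, -5, -6) -> (-(-6), -(11), -(-5)) = (6, -11, 5)
Step 4: (6, -11, 5) -> (-(5), -(6), -(-11)) = (-5, -6, 11)
Step 5: (-5, -6, 11) -> (-(11), -(-5), -(-6)) = (-11, 5, 6)

Answer: -11 5 6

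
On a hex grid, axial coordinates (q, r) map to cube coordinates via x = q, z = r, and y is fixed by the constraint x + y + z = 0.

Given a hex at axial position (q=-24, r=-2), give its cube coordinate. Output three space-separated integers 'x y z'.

x = q = -24
z = r = -2
y = -x - z = -(-24) - (-2) = 26

Answer: -24 26 -2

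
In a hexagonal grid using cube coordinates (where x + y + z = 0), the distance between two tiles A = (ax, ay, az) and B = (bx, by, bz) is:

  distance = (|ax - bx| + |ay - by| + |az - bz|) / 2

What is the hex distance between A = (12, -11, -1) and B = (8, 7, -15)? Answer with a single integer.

|ax - bx| = |12 - 8| = 4
|ay - by| = |-11 - 7| = 18
|az - bz| = |-1 - (-15)| = 14
distance = (4 + 18 + 14) / 2 = 36 / 2 = 18

Answer: 18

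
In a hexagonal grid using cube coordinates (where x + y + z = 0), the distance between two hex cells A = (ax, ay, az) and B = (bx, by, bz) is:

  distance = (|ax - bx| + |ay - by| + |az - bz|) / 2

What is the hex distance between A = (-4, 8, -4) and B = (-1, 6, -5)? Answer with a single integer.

|ax - bx| = |-4 - (-1)| = 3
|ay - by| = |8 - 6| = 2
|az - bz| = |-4 - (-5)| = 1
distance = (3 + 2 + 1) / 2 = 6 / 2 = 3

Answer: 3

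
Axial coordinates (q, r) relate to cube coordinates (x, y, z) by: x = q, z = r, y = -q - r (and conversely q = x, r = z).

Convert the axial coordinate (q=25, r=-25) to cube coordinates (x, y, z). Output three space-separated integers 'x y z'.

Answer: 25 0 -25

Derivation:
x = q = 25
z = r = -25
y = -x - z = -(25) - (-25) = 0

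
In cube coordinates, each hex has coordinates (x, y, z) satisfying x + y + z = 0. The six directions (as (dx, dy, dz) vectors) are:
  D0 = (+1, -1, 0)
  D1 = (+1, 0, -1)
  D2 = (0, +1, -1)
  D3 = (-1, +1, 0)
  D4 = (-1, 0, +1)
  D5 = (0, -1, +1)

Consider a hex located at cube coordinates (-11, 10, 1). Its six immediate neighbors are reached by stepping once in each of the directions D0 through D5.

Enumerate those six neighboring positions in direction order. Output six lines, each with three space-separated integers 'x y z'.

Center: (-11, 10, 1). Add each direction:
  D0: (-11, 10, 1) + (1, -1, 0) = (-10, 9, 1)
  D1: (-11, 10, 1) + (1, 0, -1) = (-10, 10, 0)
  D2: (-11, 10, 1) + (0, 1, -1) = (-11, 11, 0)
  D3: (-11, 10, 1) + (-1, 1, 0) = (-12, 11, 1)
  D4: (-11, 10, 1) + (-1, 0, 1) = (-12, 10, 2)
  D5: (-11, 10, 1) + (0, -1, 1) = (-11, 9, 2)

Answer: -10 9 1
-10 10 0
-11 11 0
-12 11 1
-12 10 2
-11 9 2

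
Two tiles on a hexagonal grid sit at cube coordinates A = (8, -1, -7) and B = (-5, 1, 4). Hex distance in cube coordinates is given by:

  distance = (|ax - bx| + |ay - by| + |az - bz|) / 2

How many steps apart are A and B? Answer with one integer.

|ax - bx| = |8 - (-5)| = 13
|ay - by| = |-1 - 1| = 2
|az - bz| = |-7 - 4| = 11
distance = (13 + 2 + 11) / 2 = 26 / 2 = 13

Answer: 13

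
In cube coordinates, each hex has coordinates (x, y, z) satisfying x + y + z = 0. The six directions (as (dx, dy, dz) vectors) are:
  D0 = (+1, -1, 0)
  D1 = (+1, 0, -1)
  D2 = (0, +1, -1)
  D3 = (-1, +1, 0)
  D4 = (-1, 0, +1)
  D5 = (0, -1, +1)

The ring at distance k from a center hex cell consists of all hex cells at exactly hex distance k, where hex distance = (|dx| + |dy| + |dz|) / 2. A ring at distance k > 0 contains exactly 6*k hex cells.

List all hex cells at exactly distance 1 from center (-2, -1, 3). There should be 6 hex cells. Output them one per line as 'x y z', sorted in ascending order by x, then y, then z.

Walk ring at distance 1 from (-2, -1, 3):
Start at center + D4*1 = (-3, -1, 4)
  hex 0: (-3, -1, 4)
  hex 1: (-2, -2, 4)
  hex 2: (-1, -2, 3)
  hex 3: (-1, -1, 2)
  hex 4: (-2, 0, 2)
  hex 5: (-3, 0, 3)
Sorted: 6 hexes.

Answer: -3 -1 4
-3 0 3
-2 -2 4
-2 0 2
-1 -2 3
-1 -1 2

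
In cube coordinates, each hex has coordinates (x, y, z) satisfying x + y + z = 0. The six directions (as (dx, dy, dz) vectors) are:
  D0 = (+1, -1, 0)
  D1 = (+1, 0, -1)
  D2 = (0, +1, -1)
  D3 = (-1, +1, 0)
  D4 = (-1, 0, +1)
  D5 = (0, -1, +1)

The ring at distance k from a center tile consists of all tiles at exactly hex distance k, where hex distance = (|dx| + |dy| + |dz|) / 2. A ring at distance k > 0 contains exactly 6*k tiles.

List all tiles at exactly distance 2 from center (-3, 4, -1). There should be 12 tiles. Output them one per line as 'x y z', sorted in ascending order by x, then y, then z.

Answer: -5 4 1
-5 5 0
-5 6 -1
-4 3 1
-4 6 -2
-3 2 1
-3 6 -3
-2 2 0
-2 5 -3
-1 2 -1
-1 3 -2
-1 4 -3

Derivation:
Walk ring at distance 2 from (-3, 4, -1):
Start at center + D4*2 = (-5, 4, 1)
  hex 0: (-5, 4, 1)
  hex 1: (-4, 3, 1)
  hex 2: (-3, 2, 1)
  hex 3: (-2, 2, 0)
  hex 4: (-1, 2, -1)
  hex 5: (-1, 3, -2)
  hex 6: (-1, 4, -3)
  hex 7: (-2, 5, -3)
  hex 8: (-3, 6, -3)
  hex 9: (-4, 6, -2)
  hex 10: (-5, 6, -1)
  hex 11: (-5, 5, 0)
Sorted: 12 hexes.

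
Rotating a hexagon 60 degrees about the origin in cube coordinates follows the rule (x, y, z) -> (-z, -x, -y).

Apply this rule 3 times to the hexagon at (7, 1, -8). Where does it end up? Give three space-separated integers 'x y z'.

Answer: -7 -1 8

Derivation:
Start: (7, 1, -8)
Step 1: (7, 1, -8) -> (-(-8), -(7), -(1)) = (8, -7, -1)
Step 2: (8, -7, -1) -> (-(-1), -(8), -(-7)) = (1, -8, 7)
Step 3: (1, -8, 7) -> (-(7), -(1), -(-8)) = (-7, -1, 8)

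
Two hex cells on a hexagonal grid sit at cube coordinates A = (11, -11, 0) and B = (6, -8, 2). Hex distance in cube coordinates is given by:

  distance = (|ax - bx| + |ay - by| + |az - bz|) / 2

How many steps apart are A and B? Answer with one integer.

Answer: 5

Derivation:
|ax - bx| = |11 - 6| = 5
|ay - by| = |-11 - (-8)| = 3
|az - bz| = |0 - 2| = 2
distance = (5 + 3 + 2) / 2 = 10 / 2 = 5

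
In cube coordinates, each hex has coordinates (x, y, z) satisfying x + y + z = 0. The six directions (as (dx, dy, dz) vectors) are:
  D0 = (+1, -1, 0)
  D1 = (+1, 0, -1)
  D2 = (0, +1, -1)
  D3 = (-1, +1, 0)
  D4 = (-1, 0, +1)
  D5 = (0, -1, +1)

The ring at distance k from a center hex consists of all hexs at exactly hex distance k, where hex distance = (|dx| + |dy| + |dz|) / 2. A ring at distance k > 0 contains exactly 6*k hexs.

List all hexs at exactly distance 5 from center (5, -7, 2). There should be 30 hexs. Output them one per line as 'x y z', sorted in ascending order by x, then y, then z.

Walk ring at distance 5 from (5, -7, 2):
Start at center + D4*5 = (0, -7, 7)
  hex 0: (0, -7, 7)
  hex 1: (1, -8, 7)
  hex 2: (2, -9, 7)
  hex 3: (3, -10, 7)
  hex 4: (4, -11, 7)
  hex 5: (5, -12, 7)
  hex 6: (6, -12, 6)
  hex 7: (7, -12, 5)
  hex 8: (8, -12, 4)
  hex 9: (9, -12, 3)
  hex 10: (10, -12, 2)
  hex 11: (10, -11, 1)
  hex 12: (10, -10, 0)
  hex 13: (10, -9, -1)
  hex 14: (10, -8, -2)
  hex 15: (10, -7, -3)
  hex 16: (9, -6, -3)
  hex 17: (8, -5, -3)
  hex 18: (7, -4, -3)
  hex 19: (6, -3, -3)
  hex 20: (5, -2, -3)
  hex 21: (4, -2, -2)
  hex 22: (3, -2, -1)
  hex 23: (2, -2, 0)
  hex 24: (1, -2, 1)
  hex 25: (0, -2, 2)
  hex 26: (0, -3, 3)
  hex 27: (0, -4, 4)
  hex 28: (0, -5, 5)
  hex 29: (0, -6, 6)
Sorted: 30 hexes.

Answer: 0 -7 7
0 -6 6
0 -5 5
0 -4 4
0 -3 3
0 -2 2
1 -8 7
1 -2 1
2 -9 7
2 -2 0
3 -10 7
3 -2 -1
4 -11 7
4 -2 -2
5 -12 7
5 -2 -3
6 -12 6
6 -3 -3
7 -12 5
7 -4 -3
8 -12 4
8 -5 -3
9 -12 3
9 -6 -3
10 -12 2
10 -11 1
10 -10 0
10 -9 -1
10 -8 -2
10 -7 -3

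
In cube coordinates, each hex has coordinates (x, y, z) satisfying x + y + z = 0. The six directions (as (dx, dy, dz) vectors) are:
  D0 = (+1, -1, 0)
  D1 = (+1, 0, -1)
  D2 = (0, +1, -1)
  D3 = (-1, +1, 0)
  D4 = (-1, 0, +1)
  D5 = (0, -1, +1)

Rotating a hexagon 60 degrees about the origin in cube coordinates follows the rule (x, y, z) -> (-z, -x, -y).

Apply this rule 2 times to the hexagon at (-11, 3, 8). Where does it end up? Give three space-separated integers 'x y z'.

Start: (-11, 3, 8)
Step 1: (-11, 3, 8) -> (-(8), -(-11), -(3)) = (-8, 11, -3)
Step 2: (-8, 11, -3) -> (-(-3), -(-8), -(11)) = (3, 8, -11)

Answer: 3 8 -11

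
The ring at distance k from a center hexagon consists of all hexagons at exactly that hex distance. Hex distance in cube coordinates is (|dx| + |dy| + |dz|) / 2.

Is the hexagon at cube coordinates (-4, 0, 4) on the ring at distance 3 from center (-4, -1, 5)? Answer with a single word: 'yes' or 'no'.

Answer: no

Derivation:
|px - cx| = |-4 - (-4)| = 0
|py - cy| = |0 - (-1)| = 1
|pz - cz| = |4 - 5| = 1
distance = (0+1+1)/2 = 2/2 = 1
radius = 3; distance != radius -> no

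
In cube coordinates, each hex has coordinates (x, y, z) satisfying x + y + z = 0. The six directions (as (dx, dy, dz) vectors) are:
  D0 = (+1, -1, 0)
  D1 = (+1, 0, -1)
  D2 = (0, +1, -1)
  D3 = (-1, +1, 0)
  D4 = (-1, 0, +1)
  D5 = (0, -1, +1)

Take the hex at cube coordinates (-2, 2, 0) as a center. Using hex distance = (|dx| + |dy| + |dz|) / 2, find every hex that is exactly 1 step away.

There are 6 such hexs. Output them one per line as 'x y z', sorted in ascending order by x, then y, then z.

Answer: -3 2 1
-3 3 0
-2 1 1
-2 3 -1
-1 1 0
-1 2 -1

Derivation:
Walk ring at distance 1 from (-2, 2, 0):
Start at center + D4*1 = (-3, 2, 1)
  hex 0: (-3, 2, 1)
  hex 1: (-2, 1, 1)
  hex 2: (-1, 1, 0)
  hex 3: (-1, 2, -1)
  hex 4: (-2, 3, -1)
  hex 5: (-3, 3, 0)
Sorted: 6 hexes.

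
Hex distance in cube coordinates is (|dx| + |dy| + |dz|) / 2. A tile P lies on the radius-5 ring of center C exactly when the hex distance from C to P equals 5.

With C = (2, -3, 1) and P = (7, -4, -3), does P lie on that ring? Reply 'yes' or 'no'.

|px - cx| = |7 - 2| = 5
|py - cy| = |-4 - (-3)| = 1
|pz - cz| = |-3 - 1| = 4
distance = (5+1+4)/2 = 10/2 = 5
radius = 5; distance == radius -> yes

Answer: yes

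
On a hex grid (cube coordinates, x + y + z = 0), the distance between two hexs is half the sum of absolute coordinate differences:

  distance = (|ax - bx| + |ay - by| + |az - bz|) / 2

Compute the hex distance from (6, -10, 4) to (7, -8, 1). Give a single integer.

Answer: 3

Derivation:
|ax - bx| = |6 - 7| = 1
|ay - by| = |-10 - (-8)| = 2
|az - bz| = |4 - 1| = 3
distance = (1 + 2 + 3) / 2 = 6 / 2 = 3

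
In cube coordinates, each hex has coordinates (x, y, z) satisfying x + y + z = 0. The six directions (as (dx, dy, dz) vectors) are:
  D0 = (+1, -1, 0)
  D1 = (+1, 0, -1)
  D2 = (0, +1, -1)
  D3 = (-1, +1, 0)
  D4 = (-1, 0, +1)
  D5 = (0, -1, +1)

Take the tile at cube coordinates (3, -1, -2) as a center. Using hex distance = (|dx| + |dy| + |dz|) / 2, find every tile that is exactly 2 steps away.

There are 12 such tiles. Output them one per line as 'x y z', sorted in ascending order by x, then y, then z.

Walk ring at distance 2 from (3, -1, -2):
Start at center + D4*2 = (1, -1, 0)
  hex 0: (1, -1, 0)
  hex 1: (2, -2, 0)
  hex 2: (3, -3, 0)
  hex 3: (4, -3, -1)
  hex 4: (5, -3, -2)
  hex 5: (5, -2, -3)
  hex 6: (5, -1, -4)
  hex 7: (4, 0, -4)
  hex 8: (3, 1, -4)
  hex 9: (2, 1, -3)
  hex 10: (1, 1, -2)
  hex 11: (1, 0, -1)
Sorted: 12 hexes.

Answer: 1 -1 0
1 0 -1
1 1 -2
2 -2 0
2 1 -3
3 -3 0
3 1 -4
4 -3 -1
4 0 -4
5 -3 -2
5 -2 -3
5 -1 -4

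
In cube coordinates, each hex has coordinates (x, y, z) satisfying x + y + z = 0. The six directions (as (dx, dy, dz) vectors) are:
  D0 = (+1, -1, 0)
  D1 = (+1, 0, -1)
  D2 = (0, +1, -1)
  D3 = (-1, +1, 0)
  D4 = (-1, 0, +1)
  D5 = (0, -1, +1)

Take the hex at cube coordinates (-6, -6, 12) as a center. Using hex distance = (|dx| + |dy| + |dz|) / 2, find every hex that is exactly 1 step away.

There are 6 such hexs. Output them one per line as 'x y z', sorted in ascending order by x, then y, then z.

Answer: -7 -6 13
-7 -5 12
-6 -7 13
-6 -5 11
-5 -7 12
-5 -6 11

Derivation:
Walk ring at distance 1 from (-6, -6, 12):
Start at center + D4*1 = (-7, -6, 13)
  hex 0: (-7, -6, 13)
  hex 1: (-6, -7, 13)
  hex 2: (-5, -7, 12)
  hex 3: (-5, -6, 11)
  hex 4: (-6, -5, 11)
  hex 5: (-7, -5, 12)
Sorted: 6 hexes.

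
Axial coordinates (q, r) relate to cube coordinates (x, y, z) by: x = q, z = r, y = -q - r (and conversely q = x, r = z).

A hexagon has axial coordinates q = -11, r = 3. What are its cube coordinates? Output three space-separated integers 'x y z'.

x = q = -11
z = r = 3
y = -x - z = -(-11) - (3) = 8

Answer: -11 8 3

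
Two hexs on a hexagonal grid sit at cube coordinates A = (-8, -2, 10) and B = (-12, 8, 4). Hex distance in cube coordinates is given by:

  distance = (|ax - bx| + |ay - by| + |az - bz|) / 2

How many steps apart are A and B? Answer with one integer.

Answer: 10

Derivation:
|ax - bx| = |-8 - (-12)| = 4
|ay - by| = |-2 - 8| = 10
|az - bz| = |10 - 4| = 6
distance = (4 + 10 + 6) / 2 = 20 / 2 = 10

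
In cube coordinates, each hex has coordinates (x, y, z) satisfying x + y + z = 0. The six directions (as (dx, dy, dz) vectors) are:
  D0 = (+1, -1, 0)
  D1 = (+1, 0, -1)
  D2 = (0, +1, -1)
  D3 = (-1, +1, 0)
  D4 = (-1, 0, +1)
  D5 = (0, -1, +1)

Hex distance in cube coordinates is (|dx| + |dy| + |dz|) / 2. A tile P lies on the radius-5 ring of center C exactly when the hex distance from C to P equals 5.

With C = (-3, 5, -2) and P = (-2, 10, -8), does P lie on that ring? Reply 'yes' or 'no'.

Answer: no

Derivation:
|px - cx| = |-2 - (-3)| = 1
|py - cy| = |10 - 5| = 5
|pz - cz| = |-8 - (-2)| = 6
distance = (1+5+6)/2 = 12/2 = 6
radius = 5; distance != radius -> no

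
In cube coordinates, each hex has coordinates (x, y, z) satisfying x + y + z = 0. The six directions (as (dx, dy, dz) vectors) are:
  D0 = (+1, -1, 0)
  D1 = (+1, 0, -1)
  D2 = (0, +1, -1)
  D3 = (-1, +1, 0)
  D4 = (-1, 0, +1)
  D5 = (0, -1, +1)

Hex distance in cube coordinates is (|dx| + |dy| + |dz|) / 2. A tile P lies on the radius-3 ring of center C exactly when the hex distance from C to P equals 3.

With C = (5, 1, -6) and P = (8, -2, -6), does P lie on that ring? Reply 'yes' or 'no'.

|px - cx| = |8 - 5| = 3
|py - cy| = |-2 - 1| = 3
|pz - cz| = |-6 - (-6)| = 0
distance = (3+3+0)/2 = 6/2 = 3
radius = 3; distance == radius -> yes

Answer: yes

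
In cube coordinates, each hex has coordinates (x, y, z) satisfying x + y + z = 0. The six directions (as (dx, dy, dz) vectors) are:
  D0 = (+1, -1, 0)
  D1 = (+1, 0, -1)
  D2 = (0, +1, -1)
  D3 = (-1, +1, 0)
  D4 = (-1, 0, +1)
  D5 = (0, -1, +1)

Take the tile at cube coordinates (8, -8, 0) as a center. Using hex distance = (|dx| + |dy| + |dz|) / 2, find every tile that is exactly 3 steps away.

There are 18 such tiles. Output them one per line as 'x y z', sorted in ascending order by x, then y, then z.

Answer: 5 -8 3
5 -7 2
5 -6 1
5 -5 0
6 -9 3
6 -5 -1
7 -10 3
7 -5 -2
8 -11 3
8 -5 -3
9 -11 2
9 -6 -3
10 -11 1
10 -7 -3
11 -11 0
11 -10 -1
11 -9 -2
11 -8 -3

Derivation:
Walk ring at distance 3 from (8, -8, 0):
Start at center + D4*3 = (5, -8, 3)
  hex 0: (5, -8, 3)
  hex 1: (6, -9, 3)
  hex 2: (7, -10, 3)
  hex 3: (8, -11, 3)
  hex 4: (9, -11, 2)
  hex 5: (10, -11, 1)
  hex 6: (11, -11, 0)
  hex 7: (11, -10, -1)
  hex 8: (11, -9, -2)
  hex 9: (11, -8, -3)
  hex 10: (10, -7, -3)
  hex 11: (9, -6, -3)
  hex 12: (8, -5, -3)
  hex 13: (7, -5, -2)
  hex 14: (6, -5, -1)
  hex 15: (5, -5, 0)
  hex 16: (5, -6, 1)
  hex 17: (5, -7, 2)
Sorted: 18 hexes.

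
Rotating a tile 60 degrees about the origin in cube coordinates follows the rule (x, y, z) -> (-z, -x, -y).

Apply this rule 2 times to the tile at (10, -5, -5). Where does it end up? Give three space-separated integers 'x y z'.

Answer: -5 -5 10

Derivation:
Start: (10, -5, -5)
Step 1: (10, -5, -5) -> (-(-5), -(10), -(-5)) = (5, -10, 5)
Step 2: (5, -10, 5) -> (-(5), -(5), -(-10)) = (-5, -5, 10)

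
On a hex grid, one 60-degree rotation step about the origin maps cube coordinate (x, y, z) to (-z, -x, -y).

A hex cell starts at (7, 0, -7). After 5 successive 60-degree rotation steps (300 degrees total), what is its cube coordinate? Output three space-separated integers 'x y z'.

Start: (7, 0, -7)
Step 1: (7, 0, -7) -> (-(-7), -(7), -(0)) = (7, -7, 0)
Step 2: (7, -7, 0) -> (-(0), -(7), -(-7)) = (0, -7, 7)
Step 3: (0, -7, 7) -> (-(7), -(0), -(-7)) = (-7, 0, 7)
Step 4: (-7, 0, 7) -> (-(7), -(-7), -(0)) = (-7, 7, 0)
Step 5: (-7, 7, 0) -> (-(0), -(-7), -(7)) = (0, 7, -7)

Answer: 0 7 -7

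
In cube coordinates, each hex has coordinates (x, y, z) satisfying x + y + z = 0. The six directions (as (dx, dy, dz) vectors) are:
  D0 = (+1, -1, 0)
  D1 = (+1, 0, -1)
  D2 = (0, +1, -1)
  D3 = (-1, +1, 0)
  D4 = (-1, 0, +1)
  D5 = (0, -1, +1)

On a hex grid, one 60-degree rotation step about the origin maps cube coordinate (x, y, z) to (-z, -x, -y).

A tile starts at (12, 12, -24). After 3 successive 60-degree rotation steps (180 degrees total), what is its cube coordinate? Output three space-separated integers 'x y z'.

Answer: -12 -12 24

Derivation:
Start: (12, 12, -24)
Step 1: (12, 12, -24) -> (-(-24), -(12), -(12)) = (24, -12, -12)
Step 2: (24, -12, -12) -> (-(-12), -(24), -(-12)) = (12, -24, 12)
Step 3: (12, -24, 12) -> (-(12), -(12), -(-24)) = (-12, -12, 24)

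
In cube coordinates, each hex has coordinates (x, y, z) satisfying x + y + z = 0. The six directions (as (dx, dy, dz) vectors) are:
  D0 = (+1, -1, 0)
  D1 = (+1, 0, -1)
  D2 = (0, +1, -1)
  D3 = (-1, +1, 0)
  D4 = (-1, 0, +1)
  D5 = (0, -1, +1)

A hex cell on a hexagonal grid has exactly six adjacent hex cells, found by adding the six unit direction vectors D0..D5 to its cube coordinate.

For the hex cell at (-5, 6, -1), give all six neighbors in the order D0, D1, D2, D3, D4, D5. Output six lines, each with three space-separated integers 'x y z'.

Answer: -4 5 -1
-4 6 -2
-5 7 -2
-6 7 -1
-6 6 0
-5 5 0

Derivation:
Center: (-5, 6, -1). Add each direction:
  D0: (-5, 6, -1) + (1, -1, 0) = (-4, 5, -1)
  D1: (-5, 6, -1) + (1, 0, -1) = (-4, 6, -2)
  D2: (-5, 6, -1) + (0, 1, -1) = (-5, 7, -2)
  D3: (-5, 6, -1) + (-1, 1, 0) = (-6, 7, -1)
  D4: (-5, 6, -1) + (-1, 0, 1) = (-6, 6, 0)
  D5: (-5, 6, -1) + (0, -1, 1) = (-5, 5, 0)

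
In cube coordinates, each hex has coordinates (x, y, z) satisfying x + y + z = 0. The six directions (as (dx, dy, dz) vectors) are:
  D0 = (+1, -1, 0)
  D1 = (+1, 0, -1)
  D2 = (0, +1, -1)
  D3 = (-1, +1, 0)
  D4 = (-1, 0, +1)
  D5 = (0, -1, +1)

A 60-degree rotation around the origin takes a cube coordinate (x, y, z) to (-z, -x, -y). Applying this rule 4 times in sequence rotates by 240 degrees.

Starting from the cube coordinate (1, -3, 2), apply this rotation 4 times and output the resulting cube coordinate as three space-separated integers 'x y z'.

Start: (1, -3, 2)
Step 1: (1, -3, 2) -> (-(2), -(1), -(-3)) = (-2, -1, 3)
Step 2: (-2, -1, 3) -> (-(3), -(-2), -(-1)) = (-3, 2, 1)
Step 3: (-3, 2, 1) -> (-(1), -(-3), -(2)) = (-1, 3, -2)
Step 4: (-1, 3, -2) -> (-(-2), -(-1), -(3)) = (2, 1, -3)

Answer: 2 1 -3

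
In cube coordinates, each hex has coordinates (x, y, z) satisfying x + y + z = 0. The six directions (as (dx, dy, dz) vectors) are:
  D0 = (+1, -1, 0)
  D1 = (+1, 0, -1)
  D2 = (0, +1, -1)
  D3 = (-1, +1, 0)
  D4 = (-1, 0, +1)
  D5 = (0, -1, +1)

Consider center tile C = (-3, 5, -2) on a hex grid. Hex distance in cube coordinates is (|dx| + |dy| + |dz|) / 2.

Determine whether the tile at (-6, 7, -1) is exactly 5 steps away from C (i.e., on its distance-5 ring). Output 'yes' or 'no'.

|px - cx| = |-6 - (-3)| = 3
|py - cy| = |7 - 5| = 2
|pz - cz| = |-1 - (-2)| = 1
distance = (3+2+1)/2 = 6/2 = 3
radius = 5; distance != radius -> no

Answer: no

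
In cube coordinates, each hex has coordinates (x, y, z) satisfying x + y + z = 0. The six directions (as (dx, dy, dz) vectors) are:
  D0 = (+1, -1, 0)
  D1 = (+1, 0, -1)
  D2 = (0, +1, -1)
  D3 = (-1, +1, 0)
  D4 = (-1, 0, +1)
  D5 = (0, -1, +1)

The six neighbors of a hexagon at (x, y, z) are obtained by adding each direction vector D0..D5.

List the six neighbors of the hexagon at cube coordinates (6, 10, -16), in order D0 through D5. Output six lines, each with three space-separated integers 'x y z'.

Center: (6, 10, -16). Add each direction:
  D0: (6, 10, -16) + (1, -1, 0) = (7, 9, -16)
  D1: (6, 10, -16) + (1, 0, -1) = (7, 10, -17)
  D2: (6, 10, -16) + (0, 1, -1) = (6, 11, -17)
  D3: (6, 10, -16) + (-1, 1, 0) = (5, 11, -16)
  D4: (6, 10, -16) + (-1, 0, 1) = (5, 10, -15)
  D5: (6, 10, -16) + (0, -1, 1) = (6, 9, -15)

Answer: 7 9 -16
7 10 -17
6 11 -17
5 11 -16
5 10 -15
6 9 -15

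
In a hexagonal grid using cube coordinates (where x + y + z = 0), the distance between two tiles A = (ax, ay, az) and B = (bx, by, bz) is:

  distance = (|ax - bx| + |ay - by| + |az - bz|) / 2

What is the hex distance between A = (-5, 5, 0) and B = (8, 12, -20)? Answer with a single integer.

Answer: 20

Derivation:
|ax - bx| = |-5 - 8| = 13
|ay - by| = |5 - 12| = 7
|az - bz| = |0 - (-20)| = 20
distance = (13 + 7 + 20) / 2 = 40 / 2 = 20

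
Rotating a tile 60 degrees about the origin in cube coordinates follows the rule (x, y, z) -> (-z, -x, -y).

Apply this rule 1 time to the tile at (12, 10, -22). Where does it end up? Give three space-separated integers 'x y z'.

Start: (12, 10, -22)
Step 1: (12, 10, -22) -> (-(-22), -(12), -(10)) = (22, -12, -10)

Answer: 22 -12 -10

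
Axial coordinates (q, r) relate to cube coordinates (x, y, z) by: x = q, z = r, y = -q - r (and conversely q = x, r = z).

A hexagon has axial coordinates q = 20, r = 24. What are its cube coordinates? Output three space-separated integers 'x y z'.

x = q = 20
z = r = 24
y = -x - z = -(20) - (24) = -44

Answer: 20 -44 24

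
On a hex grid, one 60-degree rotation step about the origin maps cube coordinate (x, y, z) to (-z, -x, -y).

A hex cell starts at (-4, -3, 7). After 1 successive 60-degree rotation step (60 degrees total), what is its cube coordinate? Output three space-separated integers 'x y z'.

Start: (-4, -3, 7)
Step 1: (-4, -3, 7) -> (-(7), -(-4), -(-3)) = (-7, 4, 3)

Answer: -7 4 3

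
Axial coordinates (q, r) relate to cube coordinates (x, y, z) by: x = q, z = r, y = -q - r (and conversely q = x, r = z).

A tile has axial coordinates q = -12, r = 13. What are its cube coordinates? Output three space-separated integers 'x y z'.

x = q = -12
z = r = 13
y = -x - z = -(-12) - (13) = -1

Answer: -12 -1 13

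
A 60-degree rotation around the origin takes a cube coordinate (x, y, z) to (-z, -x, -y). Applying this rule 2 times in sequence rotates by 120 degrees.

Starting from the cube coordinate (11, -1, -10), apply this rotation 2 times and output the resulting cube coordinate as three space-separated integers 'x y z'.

Answer: -1 -10 11

Derivation:
Start: (11, -1, -10)
Step 1: (11, -1, -10) -> (-(-10), -(11), -(-1)) = (10, -11, 1)
Step 2: (10, -11, 1) -> (-(1), -(10), -(-11)) = (-1, -10, 11)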